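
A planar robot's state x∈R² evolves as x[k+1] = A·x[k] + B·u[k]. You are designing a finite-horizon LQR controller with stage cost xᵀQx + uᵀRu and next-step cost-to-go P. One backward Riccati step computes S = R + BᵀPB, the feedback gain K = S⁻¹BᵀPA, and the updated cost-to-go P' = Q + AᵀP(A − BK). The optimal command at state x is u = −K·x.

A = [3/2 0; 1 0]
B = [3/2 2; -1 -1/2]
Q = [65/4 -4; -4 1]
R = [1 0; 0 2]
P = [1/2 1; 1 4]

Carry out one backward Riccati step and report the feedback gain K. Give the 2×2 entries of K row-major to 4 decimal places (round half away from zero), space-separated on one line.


-1.0426 0.0000 0.5106 0.0000

BᵀP = [-0.2500 -2.5000; 0.5000 0.0000]
S = R + BᵀPB = [1 0; 0 2] + [2.1250 0.7500; 0.7500 1.0000] = [3.1250 0.7500; 0.7500 3.0000]
BᵀPA = [-2.8750 0.0000; 0.7500 0.0000]
K = S⁻¹·BᵀPA = [-1.0426 0.0000; 0.5106 0.0000]
A−BK = [2.0426 0.0000; 0.2128 0.0000]
AᵀP(A−BK) = [4.7447 0.0000; 0.0000 0.0000]
P' = Q + AᵀP(A−BK) = [20.9947 -4.0000; -4.0000 1.0000]
tr(P') = 21.9947


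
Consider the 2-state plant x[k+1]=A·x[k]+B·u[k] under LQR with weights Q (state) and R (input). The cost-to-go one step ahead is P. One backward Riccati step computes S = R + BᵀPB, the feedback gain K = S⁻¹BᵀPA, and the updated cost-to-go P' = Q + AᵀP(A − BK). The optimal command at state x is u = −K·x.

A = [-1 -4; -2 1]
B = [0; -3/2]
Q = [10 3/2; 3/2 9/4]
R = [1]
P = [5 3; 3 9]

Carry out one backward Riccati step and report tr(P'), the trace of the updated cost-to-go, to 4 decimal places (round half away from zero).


BᵀP = [-4.5000 -13.5000]
S = R + BᵀPB = [1] + [20.2500] = [21.2500]
BᵀPA = [31.5000 4.5000]
K = S⁻¹·BᵀPA = [1.4824 0.2118]
A−BK = [-1.0000 -4.0000; 0.2235 1.3176]
AᵀP(A−BK) = [6.3059 16.3294; 16.3294 64.0471]
P' = Q + AᵀP(A−BK) = [16.3059 17.8294; 17.8294 66.2971]
tr(P') = 82.6029

82.6029


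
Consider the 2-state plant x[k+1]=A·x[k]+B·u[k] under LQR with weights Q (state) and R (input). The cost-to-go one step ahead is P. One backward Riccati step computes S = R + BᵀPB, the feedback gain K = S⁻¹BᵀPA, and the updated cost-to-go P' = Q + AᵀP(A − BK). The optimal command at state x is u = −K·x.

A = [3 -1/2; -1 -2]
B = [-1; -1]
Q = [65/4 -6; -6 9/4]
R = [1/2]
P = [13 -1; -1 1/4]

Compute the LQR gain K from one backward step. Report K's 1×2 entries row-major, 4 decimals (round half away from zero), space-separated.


BᵀP = [-12.0000 0.7500]
S = R + BᵀPB = [1/2] + [11.2500] = [11.7500]
BᵀPA = [-36.7500 4.5000]
K = S⁻¹·BᵀPA = [-3.1277 0.3830]
A−BK = [-0.1277 -0.1170; -4.1277 -1.6170]
AᵀP(A−BK) = [8.3085 0.5745; 0.5745 0.5266]
P' = Q + AᵀP(A−BK) = [24.5585 -5.4255; -5.4255 2.7766]
tr(P') = 27.3351

-3.1277 0.3830


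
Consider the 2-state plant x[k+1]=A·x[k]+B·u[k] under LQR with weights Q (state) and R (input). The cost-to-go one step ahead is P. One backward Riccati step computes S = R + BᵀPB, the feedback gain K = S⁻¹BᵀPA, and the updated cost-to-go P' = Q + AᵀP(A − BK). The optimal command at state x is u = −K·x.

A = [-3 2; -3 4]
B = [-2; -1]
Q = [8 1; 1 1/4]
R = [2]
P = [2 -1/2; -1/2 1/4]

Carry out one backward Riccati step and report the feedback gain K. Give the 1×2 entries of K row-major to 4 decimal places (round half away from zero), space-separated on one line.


BᵀP = [-3.5000 0.7500]
S = R + BᵀPB = [2] + [6.2500] = [8.2500]
BᵀPA = [8.2500 -4.0000]
K = S⁻¹·BᵀPA = [1.0000 -0.4848]
A−BK = [-1.0000 1.0303; -2.0000 3.5152]
AᵀP(A−BK) = [3.0000 -2.0000; -2.0000 2.0606]
P' = Q + AᵀP(A−BK) = [11.0000 -1.0000; -1.0000 2.3106]
tr(P') = 13.3106

1.0000 -0.4848


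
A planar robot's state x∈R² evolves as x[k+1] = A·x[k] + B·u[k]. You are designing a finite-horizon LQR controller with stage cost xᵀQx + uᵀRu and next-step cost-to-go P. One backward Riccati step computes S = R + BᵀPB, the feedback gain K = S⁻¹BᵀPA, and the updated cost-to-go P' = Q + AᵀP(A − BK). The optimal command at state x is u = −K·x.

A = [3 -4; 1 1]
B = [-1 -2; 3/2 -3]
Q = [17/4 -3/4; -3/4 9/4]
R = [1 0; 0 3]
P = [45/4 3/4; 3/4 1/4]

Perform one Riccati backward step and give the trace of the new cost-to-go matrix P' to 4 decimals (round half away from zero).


16.9473

BᵀP = [-10.1250 -0.3750; -24.7500 -2.2500]
S = R + BᵀPB = [1 0; 0 3] + [9.5625 21.3750; 21.3750 56.2500] = [10.5625 21.3750; 21.3750 59.2500]
BᵀPA = [-30.7500 40.1250; -76.5000 96.7500]
K = S⁻¹·BᵀPA = [-1.1054 1.8313; -0.8923 0.9723]
A−BK = [0.1099 -0.2242; -0.0189 1.1698]
AᵀP(A−BK) = [3.7436 -4.8102; -4.8102 6.7037]
P' = Q + AᵀP(A−BK) = [7.9936 -5.5602; -5.5602 8.9537]
tr(P') = 16.9473


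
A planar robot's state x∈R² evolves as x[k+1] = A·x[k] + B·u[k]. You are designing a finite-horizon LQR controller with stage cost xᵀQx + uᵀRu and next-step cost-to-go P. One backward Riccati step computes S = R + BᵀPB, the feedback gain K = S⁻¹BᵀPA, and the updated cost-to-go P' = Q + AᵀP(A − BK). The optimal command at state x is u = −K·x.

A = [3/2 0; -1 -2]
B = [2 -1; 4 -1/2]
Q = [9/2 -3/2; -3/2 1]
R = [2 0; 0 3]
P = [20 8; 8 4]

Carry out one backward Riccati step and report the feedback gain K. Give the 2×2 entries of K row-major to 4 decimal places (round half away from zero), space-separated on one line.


0.1406 -0.2813 -0.4258 -0.1484

BᵀP = [72.0000 32.0000; -24.0000 -10.0000]
S = R + BᵀPB = [2 0; 0 3] + [272.0000 -88.0000; -88.0000 29.0000] = [274.0000 -88.0000; -88.0000 32.0000]
BᵀPA = [76.0000 -64.0000; -26.0000 20.0000]
K = S⁻¹·BᵀPA = [0.1406 -0.2813; -0.4258 -0.1484]
A−BK = [0.7930 0.4141; -1.7754 -0.9492]
AᵀP(A−BK) = [3.2422 1.5156; 1.5156 0.9688]
P' = Q + AᵀP(A−BK) = [7.7422 0.0156; 0.0156 1.9688]
tr(P') = 9.7109


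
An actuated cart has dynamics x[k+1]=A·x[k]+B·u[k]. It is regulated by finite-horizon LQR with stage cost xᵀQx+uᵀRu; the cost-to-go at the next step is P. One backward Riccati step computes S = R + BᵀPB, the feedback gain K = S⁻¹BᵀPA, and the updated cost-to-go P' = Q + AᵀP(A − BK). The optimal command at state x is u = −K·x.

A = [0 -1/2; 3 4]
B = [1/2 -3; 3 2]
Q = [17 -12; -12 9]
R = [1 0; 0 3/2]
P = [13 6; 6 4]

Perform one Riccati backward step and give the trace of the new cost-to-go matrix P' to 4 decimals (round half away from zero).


28.1156

BᵀP = [24.5000 15.0000; -27.0000 -10.0000]
S = R + BᵀPB = [1 0; 0 3/2] + [57.2500 -43.5000; -43.5000 61.0000] = [58.2500 -43.5000; -43.5000 62.5000]
BᵀPA = [45.0000 47.7500; -30.0000 -26.5000]
K = S⁻¹·BᵀPA = [0.8622 1.0476; 0.1201 0.3051]
A−BK = [-0.0708 -0.1084; 0.1731 0.2469]
AᵀP(A−BK) = [0.8030 1.0115; 1.0115 1.3126]
P' = Q + AᵀP(A−BK) = [17.8030 -10.9885; -10.9885 10.3126]
tr(P') = 28.1156


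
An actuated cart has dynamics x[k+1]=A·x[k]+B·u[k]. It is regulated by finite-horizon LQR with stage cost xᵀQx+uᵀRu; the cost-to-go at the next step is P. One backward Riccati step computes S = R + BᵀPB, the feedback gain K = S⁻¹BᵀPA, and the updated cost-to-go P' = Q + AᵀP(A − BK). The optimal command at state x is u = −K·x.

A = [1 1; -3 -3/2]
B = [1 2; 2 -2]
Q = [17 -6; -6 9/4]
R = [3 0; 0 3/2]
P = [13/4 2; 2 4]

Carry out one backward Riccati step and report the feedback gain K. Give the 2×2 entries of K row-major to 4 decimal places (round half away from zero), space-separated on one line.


-0.6125 -0.1607 0.7677 0.5253

BᵀP = [7.2500 10.0000; 2.5000 -4.0000]
S = R + BᵀPB = [3 0; 0 3/2] + [27.2500 -5.5000; -5.5000 13.0000] = [30.2500 -5.5000; -5.5000 14.5000]
BᵀPA = [-22.7500 -7.7500; 14.5000 8.5000]
K = S⁻¹·BᵀPA = [-0.6125 -0.1607; 0.7677 0.5253]
A−BK = [0.0771 0.1102; -0.2397 -0.1281]
AᵀP(A−BK) = [2.1846 0.9780; 0.9780 0.5399]
P' = Q + AᵀP(A−BK) = [19.1846 -5.0220; -5.0220 2.7899]
tr(P') = 21.9745


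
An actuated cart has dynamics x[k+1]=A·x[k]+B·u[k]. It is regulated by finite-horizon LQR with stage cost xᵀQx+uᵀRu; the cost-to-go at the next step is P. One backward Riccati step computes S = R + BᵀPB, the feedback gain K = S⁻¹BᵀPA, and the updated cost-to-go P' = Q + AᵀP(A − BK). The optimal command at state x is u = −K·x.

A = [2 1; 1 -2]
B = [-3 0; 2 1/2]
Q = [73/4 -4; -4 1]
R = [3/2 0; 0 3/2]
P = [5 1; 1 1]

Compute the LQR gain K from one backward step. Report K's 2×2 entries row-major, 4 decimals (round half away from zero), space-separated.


-0.6927 -0.2905 0.6592 -0.3687

BᵀP = [-13.0000 -1.0000; 0.5000 0.5000]
S = R + BᵀPB = [3/2 0; 0 3/2] + [37.0000 -0.5000; -0.5000 0.2500] = [38.5000 -0.5000; -0.5000 1.7500]
BᵀPA = [-27.0000 -11.0000; 1.5000 -0.5000]
K = S⁻¹·BᵀPA = [-0.6927 -0.2905; 0.6592 -0.3687]
A−BK = [-0.0782 0.1285; 2.0559 -1.2346]
AᵀP(A−BK) = [5.3073 -2.2905; -2.2905 1.6201]
P' = Q + AᵀP(A−BK) = [23.5573 -6.2905; -6.2905 2.6201]
tr(P') = 26.1774


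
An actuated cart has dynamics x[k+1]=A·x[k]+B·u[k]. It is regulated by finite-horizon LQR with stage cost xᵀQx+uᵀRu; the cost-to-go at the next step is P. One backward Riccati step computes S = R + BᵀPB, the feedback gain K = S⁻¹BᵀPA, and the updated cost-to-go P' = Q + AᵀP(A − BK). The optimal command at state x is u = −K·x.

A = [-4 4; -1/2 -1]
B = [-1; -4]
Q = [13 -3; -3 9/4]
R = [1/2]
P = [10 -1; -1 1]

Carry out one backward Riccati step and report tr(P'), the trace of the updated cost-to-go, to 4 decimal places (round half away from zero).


281.5135

BᵀP = [-6.0000 -3.0000]
S = R + BᵀPB = [1/2] + [18.0000] = [18.5000]
BᵀPA = [25.5000 -21.0000]
K = S⁻¹·BᵀPA = [1.3784 -1.1351]
A−BK = [-2.6216 2.8649; 5.0135 -5.5405]
AᵀP(A−BK) = [121.1014 -132.5541; -132.5541 145.1622]
P' = Q + AᵀP(A−BK) = [134.1014 -135.5541; -135.5541 147.4122]
tr(P') = 281.5135


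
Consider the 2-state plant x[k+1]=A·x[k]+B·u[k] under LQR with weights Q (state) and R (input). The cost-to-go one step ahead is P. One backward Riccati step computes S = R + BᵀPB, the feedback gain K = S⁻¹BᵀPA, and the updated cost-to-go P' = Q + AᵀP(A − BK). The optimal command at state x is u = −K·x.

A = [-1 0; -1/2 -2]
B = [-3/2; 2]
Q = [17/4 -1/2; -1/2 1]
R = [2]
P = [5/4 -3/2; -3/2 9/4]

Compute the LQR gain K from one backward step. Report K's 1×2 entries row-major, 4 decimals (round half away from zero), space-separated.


0.0658 -0.5918

BᵀP = [-4.8750 6.7500]
S = R + BᵀPB = [2] + [20.8125] = [22.8125]
BᵀPA = [1.5000 -13.5000]
K = S⁻¹·BᵀPA = [0.0658 -0.5918]
A−BK = [-0.9014 -0.8877; -0.6315 -0.8164]
AᵀP(A−BK) = [0.2139 0.1377; 0.1377 1.0110]
P' = Q + AᵀP(A−BK) = [4.4639 -0.3623; -0.3623 2.0110]
tr(P') = 6.4748


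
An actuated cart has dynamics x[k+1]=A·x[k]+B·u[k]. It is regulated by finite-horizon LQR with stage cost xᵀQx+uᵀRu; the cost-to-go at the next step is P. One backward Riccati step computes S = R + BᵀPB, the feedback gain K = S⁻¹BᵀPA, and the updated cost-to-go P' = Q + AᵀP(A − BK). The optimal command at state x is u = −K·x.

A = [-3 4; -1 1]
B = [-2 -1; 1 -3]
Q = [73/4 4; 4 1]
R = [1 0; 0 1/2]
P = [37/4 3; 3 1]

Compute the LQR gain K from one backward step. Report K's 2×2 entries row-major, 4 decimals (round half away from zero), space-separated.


BᵀP = [-15.5000 -5.0000; -18.2500 -6.0000]
S = R + BᵀPB = [1 0; 0 1/2] + [26.0000 30.5000; 30.5000 36.2500] = [27.0000 30.5000; 30.5000 36.7500]
BᵀPA = [51.5000 -67.0000; 60.7500 -79.0000]
K = S⁻¹·BᵀPA = [0.6411 -0.8508; 1.1210 -1.4435]
A−BK = [-0.5968 0.8548; 1.7218 -2.4798]
AᵀP(A−BK) = [1.1331 -1.4879; -1.4879 1.9556]
P' = Q + AᵀP(A−BK) = [19.3831 2.5121; 2.5121 2.9556]
tr(P') = 22.3387

0.6411 -0.8508 1.1210 -1.4435


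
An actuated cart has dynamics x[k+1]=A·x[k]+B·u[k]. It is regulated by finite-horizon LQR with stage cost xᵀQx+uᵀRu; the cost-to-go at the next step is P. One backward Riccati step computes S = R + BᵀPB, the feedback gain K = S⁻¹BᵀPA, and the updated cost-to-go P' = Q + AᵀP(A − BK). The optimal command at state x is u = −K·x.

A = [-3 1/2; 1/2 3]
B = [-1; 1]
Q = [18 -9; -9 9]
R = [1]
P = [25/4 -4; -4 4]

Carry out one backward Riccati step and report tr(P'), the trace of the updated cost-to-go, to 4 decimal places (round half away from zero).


BᵀP = [-10.2500 8.0000]
S = R + BᵀPB = [1] + [18.2500] = [19.2500]
BᵀPA = [34.7500 18.8750]
K = S⁻¹·BᵀPA = [1.8052 0.9805]
A−BK = [-1.1948 1.4805; -1.3052 2.0195]
AᵀP(A−BK) = [6.5195 -2.4481; -2.4481 7.0552]
P' = Q + AᵀP(A−BK) = [24.5195 -11.4481; -11.4481 16.0552]
tr(P') = 40.5747

40.5747


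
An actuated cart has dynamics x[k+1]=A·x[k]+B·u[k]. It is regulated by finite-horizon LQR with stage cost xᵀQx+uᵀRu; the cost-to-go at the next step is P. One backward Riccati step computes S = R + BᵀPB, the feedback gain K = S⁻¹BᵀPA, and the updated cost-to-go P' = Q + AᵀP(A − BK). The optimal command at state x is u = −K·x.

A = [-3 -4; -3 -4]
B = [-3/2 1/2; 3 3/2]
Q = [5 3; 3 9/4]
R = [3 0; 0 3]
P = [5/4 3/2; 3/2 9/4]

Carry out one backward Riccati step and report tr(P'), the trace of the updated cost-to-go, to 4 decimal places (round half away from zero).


BᵀP = [2.6250 4.5000; 2.8750 4.1250]
S = R + BᵀPB = [3 0; 0 3] + [9.5625 8.0625; 8.0625 7.6250] = [12.5625 8.0625; 8.0625 10.6250]
BᵀPA = [-21.3750 -28.5000; -21.0000 -28.0000]
K = S⁻¹·BᵀPA = [-0.8441 -1.1254; -1.3360 -1.7813]
A−BK = [-3.5982 -4.7975; 1.5362 2.0483]
AᵀP(A−BK) = [12.4025 16.5367; 16.5367 22.0489]
P' = Q + AᵀP(A−BK) = [17.4025 19.5367; 19.5367 24.2989]
tr(P') = 41.7015

41.7015


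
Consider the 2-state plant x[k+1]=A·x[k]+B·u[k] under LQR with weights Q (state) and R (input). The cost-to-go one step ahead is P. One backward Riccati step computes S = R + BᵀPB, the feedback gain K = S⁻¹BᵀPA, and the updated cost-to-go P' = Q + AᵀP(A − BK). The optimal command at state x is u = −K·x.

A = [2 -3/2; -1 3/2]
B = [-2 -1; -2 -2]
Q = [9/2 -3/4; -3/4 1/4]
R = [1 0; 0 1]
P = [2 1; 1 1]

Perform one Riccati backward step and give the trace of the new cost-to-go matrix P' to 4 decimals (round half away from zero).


8.3071

BᵀP = [-6.0000 -4.0000; -4.0000 -3.0000]
S = R + BᵀPB = [1 0; 0 1] + [20.0000 14.0000; 14.0000 10.0000] = [21.0000 14.0000; 14.0000 11.0000]
BᵀPA = [-8.0000 3.0000; -5.0000 1.5000]
K = S⁻¹·BᵀPA = [-0.5143 0.3429; 0.2000 -0.3000]
A−BK = [1.1714 -1.1143; -1.6286 1.5857]
AᵀP(A−BK) = [1.8857 -1.7571; -1.7571 1.6714]
P' = Q + AᵀP(A−BK) = [6.3857 -2.5071; -2.5071 1.9214]
tr(P') = 8.3071


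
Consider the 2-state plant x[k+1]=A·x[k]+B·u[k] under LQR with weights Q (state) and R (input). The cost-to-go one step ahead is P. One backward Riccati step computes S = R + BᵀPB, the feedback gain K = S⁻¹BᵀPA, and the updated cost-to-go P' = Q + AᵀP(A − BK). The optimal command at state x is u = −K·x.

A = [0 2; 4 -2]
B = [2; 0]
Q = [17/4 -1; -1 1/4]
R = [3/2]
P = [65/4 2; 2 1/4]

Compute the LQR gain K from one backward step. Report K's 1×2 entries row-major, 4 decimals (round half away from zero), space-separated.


0.2406 0.8571

BᵀP = [32.5000 4.0000]
S = R + BᵀPB = [3/2] + [65.0000] = [66.5000]
BᵀPA = [16.0000 57.0000]
K = S⁻¹·BᵀPA = [0.2406 0.8571]
A−BK = [-0.4812 0.2857; 4.0000 -2.0000]
AᵀP(A−BK) = [0.1504 0.2857; 0.2857 1.1429]
P' = Q + AᵀP(A−BK) = [4.4004 -0.7143; -0.7143 1.3929]
tr(P') = 5.7932


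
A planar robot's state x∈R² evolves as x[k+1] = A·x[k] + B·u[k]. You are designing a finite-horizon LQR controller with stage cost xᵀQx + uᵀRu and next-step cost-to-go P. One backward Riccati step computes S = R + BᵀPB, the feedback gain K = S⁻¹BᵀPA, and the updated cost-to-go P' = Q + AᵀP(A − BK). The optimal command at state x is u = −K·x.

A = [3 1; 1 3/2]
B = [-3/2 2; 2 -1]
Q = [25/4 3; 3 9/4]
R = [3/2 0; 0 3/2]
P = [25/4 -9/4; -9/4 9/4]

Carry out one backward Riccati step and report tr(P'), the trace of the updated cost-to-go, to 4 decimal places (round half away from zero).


18.4466

BᵀP = [-13.8750 7.8750; 14.7500 -6.7500]
S = R + BᵀPB = [3/2 0; 0 3/2] + [36.5625 -35.6250; -35.6250 36.2500] = [38.0625 -35.6250; -35.6250 37.7500]
BᵀPA = [-33.7500 -2.0625; 37.5000 4.6250]
K = S⁻¹·BᵀPA = [0.3689 0.5182; 1.3415 0.6115]
A−BK = [0.8703 0.5542; 1.6037 1.0752]
AᵀP(A−BK) = [7.1437 4.3063; 4.3063 2.8030]
P' = Q + AᵀP(A−BK) = [13.3937 7.3063; 7.3063 5.0530]
tr(P') = 18.4466


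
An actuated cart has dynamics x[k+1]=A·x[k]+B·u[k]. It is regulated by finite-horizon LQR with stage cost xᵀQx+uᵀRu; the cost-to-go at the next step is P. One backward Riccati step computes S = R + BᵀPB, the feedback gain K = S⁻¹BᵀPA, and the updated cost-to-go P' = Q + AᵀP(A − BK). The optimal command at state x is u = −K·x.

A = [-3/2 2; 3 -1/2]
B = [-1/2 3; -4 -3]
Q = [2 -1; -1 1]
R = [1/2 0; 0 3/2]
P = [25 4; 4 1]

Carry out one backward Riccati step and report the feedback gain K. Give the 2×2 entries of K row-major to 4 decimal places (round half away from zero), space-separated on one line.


-0.2864 -0.3528 -0.5311 0.5975

BᵀP = [-28.5000 -6.0000; 63.0000 9.0000]
S = R + BᵀPB = [1/2 0; 0 3/2] + [38.2500 -67.5000; -67.5000 162.0000] = [38.7500 -67.5000; -67.5000 163.5000]
BᵀPA = [24.7500 -54.0000; -67.5000 121.5000]
K = S⁻¹·BᵀPA = [-0.2864 -0.3528; -0.5311 0.5975]
A−BK = [-0.0499 0.0312; 0.2611 -0.1188]
AᵀP(A−BK) = [0.4903 -0.4391; -0.4391 0.6065]
P' = Q + AᵀP(A−BK) = [2.4903 -1.4391; -1.4391 1.6065]
tr(P') = 4.0968


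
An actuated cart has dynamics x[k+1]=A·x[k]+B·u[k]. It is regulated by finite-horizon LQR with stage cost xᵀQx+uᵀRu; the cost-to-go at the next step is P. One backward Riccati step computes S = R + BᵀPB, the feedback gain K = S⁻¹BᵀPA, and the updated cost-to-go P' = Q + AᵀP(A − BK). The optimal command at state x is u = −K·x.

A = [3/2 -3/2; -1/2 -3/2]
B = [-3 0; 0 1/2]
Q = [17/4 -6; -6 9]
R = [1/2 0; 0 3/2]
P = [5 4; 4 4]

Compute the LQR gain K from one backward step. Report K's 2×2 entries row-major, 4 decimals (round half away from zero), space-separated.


-0.3762 0.8392 -0.1029 -0.3859

BᵀP = [-15.0000 -12.0000; 2.0000 2.0000]
S = R + BᵀPB = [1/2 0; 0 3/2] + [45.0000 -6.0000; -6.0000 1.0000] = [45.5000 -6.0000; -6.0000 2.5000]
BᵀPA = [-16.5000 40.5000; 2.0000 -6.0000]
K = S⁻¹·BᵀPA = [-0.3762 0.8392; -0.1029 -0.3859]
A−BK = [0.3714 1.0177; -0.4486 -1.3071]
AᵀP(A−BK) = [0.2484 0.3690; 0.3690 1.9461]
P' = Q + AᵀP(A−BK) = [4.4984 -5.6310; -5.6310 10.9461]
tr(P') = 15.4445


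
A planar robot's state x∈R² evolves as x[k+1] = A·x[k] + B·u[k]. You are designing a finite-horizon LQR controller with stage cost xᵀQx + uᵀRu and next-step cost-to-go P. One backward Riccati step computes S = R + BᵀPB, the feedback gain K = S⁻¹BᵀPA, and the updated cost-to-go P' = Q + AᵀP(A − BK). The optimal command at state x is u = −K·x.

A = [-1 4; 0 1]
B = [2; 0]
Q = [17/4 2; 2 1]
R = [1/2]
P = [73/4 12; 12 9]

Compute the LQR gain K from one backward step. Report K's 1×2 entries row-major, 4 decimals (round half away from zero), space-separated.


BᵀP = [36.5000 24.0000]
S = R + BᵀPB = [1/2] + [73.0000] = [73.5000]
BᵀPA = [-36.5000 170.0000]
K = S⁻¹·BᵀPA = [-0.4966 2.3129]
A−BK = [-0.0068 -0.6259; 0.0000 1.0000]
AᵀP(A−BK) = [0.1241 -0.5782; -0.5782 3.8027]
P' = Q + AᵀP(A−BK) = [4.3741 1.4218; 1.4218 4.8027]
tr(P') = 9.1769

-0.4966 2.3129


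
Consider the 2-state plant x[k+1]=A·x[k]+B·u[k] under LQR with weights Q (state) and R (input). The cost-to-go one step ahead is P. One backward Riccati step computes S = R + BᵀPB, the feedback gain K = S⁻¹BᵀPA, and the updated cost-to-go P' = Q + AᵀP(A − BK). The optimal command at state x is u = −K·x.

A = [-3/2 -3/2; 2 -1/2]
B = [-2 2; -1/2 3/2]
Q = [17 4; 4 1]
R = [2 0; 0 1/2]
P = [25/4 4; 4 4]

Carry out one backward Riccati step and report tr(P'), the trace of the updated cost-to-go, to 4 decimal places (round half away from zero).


BᵀP = [-14.5000 -10.0000; 18.5000 14.0000]
S = R + BᵀPB = [2 0; 0 1/2] + [34.0000 -44.0000; -44.0000 58.0000] = [36.0000 -44.0000; -44.0000 58.5000]
BᵀPA = [1.7500 26.7500; 0.2500 -34.7500]
K = S⁻¹·BᵀPA = [0.6669 0.2110; 0.5059 -0.4353]
A−BK = [-1.1779 -0.2074; 1.5746 0.2585]
AᵀP(A−BK) = [4.7689 0.8020; 0.8020 0.2910]
P' = Q + AᵀP(A−BK) = [21.7689 4.8020; 4.8020 1.2910]
tr(P') = 23.0599

23.0599


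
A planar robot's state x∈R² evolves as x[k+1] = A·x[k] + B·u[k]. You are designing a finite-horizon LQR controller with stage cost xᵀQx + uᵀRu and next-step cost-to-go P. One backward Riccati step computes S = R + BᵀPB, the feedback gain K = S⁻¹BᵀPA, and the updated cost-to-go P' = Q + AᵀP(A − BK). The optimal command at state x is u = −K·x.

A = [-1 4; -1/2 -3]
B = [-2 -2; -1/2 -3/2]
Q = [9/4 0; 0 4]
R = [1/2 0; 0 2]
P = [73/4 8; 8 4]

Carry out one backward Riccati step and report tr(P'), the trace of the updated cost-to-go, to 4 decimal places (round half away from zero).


13.2318

BᵀP = [-40.5000 -18.0000; -48.5000 -22.0000]
S = R + BᵀPB = [1/2 0; 0 2] + [90.0000 108.0000; 108.0000 130.0000] = [90.5000 108.0000; 108.0000 132.0000]
BᵀPA = [49.5000 -108.0000; 59.5000 -128.0000]
K = S⁻¹·BᵀPA = [0.3830 -1.5319; 0.1374 0.2837]
A−BK = [0.0408 1.5035; -0.1024 -3.3404]
AᵀP(A−BK) = [0.1166 -0.0496; -0.0496 6.8652]
P' = Q + AᵀP(A−BK) = [2.3666 -0.0496; -0.0496 10.8652]
tr(P') = 13.2318


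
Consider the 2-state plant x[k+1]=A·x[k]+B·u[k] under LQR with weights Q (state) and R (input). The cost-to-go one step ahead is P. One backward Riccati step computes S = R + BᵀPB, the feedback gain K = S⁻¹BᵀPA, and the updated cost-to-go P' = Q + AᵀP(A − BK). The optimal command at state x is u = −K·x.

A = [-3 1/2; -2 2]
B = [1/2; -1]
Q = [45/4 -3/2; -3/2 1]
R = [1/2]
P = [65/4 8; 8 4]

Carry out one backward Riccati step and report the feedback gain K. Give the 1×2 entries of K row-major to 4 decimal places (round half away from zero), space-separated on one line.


BᵀP = [0.1250 0.0000]
S = R + BᵀPB = [1/2] + [0.0625] = [0.5625]
BᵀPA = [-0.3750 0.0625]
K = S⁻¹·BᵀPA = [-0.6667 0.1111]
A−BK = [-2.6667 0.4444; -2.6667 2.1111]
AᵀP(A−BK) = [258.0000 -96.3333; -96.3333 36.0556]
P' = Q + AᵀP(A−BK) = [269.2500 -97.8333; -97.8333 37.0556]
tr(P') = 306.3056

-0.6667 0.1111


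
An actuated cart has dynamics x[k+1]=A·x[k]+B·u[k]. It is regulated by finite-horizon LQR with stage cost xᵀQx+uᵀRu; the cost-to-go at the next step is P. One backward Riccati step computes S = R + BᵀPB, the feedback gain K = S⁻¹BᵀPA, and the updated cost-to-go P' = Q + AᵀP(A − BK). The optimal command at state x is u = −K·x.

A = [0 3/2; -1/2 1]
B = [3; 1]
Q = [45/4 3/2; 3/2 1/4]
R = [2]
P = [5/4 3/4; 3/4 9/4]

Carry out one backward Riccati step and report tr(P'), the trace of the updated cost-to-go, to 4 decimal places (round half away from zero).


12.7938

BᵀP = [4.5000 4.5000]
S = R + BᵀPB = [2] + [18.0000] = [20.0000]
BᵀPA = [-2.2500 11.2500]
K = S⁻¹·BᵀPA = [-0.1125 0.5625]
A−BK = [0.3375 -0.1875; -0.3875 0.4375]
AᵀP(A−BK) = [0.3094 -0.4219; -0.4219 0.9844]
P' = Q + AᵀP(A−BK) = [11.5594 1.0781; 1.0781 1.2344]
tr(P') = 12.7938


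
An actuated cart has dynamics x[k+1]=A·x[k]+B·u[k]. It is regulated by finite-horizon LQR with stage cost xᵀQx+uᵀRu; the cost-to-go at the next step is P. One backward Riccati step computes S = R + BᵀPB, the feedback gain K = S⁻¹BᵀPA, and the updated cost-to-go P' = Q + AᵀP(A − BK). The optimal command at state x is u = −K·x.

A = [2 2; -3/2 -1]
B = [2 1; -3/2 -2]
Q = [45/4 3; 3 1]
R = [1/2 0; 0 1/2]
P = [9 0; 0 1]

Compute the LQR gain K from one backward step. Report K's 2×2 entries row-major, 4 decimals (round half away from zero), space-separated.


BᵀP = [18.0000 -1.5000; 9.0000 -2.0000]
S = R + BᵀPB = [1/2 0; 0 1/2] + [38.2500 21.0000; 21.0000 13.0000] = [38.7500 21.0000; 21.0000 13.5000]
BᵀPA = [38.2500 37.5000; 21.0000 20.0000]
K = S⁻¹·BᵀPA = [0.9178 1.0502; 0.1279 -0.1522]
A−BK = [0.0365 0.0518; 0.1324 0.2709]
AᵀP(A−BK) = [0.4589 0.5251; 0.5251 0.6606]
P' = Q + AᵀP(A−BK) = [11.7089 3.5251; 3.5251 1.6606]
tr(P') = 13.3695

0.9178 1.0502 0.1279 -0.1522


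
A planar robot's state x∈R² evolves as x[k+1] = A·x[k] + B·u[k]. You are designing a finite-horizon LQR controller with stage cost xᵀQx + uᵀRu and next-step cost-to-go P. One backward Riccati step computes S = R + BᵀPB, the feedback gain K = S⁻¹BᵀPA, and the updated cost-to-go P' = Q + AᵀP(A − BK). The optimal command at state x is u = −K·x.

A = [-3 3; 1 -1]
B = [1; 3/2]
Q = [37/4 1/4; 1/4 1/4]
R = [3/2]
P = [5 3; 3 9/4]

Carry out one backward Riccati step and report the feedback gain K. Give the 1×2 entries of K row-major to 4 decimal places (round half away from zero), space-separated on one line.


BᵀP = [9.5000 6.3750]
S = R + BᵀPB = [3/2] + [19.0625] = [20.5625]
BᵀPA = [-22.1250 22.1250]
K = S⁻¹·BᵀPA = [-1.0760 1.0760]
A−BK = [-1.9240 1.9240; 2.6140 -2.6140]
AᵀP(A−BK) = [5.4438 -5.4438; -5.4438 5.4438]
P' = Q + AᵀP(A−BK) = [14.6938 -5.1938; -5.1938 5.6938]
tr(P') = 20.3875

-1.0760 1.0760


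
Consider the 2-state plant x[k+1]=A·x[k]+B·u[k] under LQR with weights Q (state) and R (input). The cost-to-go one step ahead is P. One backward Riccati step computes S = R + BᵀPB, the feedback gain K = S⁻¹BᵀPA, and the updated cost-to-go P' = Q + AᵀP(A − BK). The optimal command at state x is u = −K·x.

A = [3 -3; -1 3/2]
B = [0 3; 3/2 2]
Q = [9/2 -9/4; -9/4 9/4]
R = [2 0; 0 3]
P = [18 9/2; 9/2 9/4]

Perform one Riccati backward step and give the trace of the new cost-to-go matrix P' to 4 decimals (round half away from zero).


BᵀP = [6.7500 3.3750; 63.0000 18.0000]
S = R + BᵀPB = [2 0; 0 3] + [5.0625 27.0000; 27.0000 225.0000] = [7.0625 27.0000; 27.0000 228.0000]
BᵀPA = [16.8750 -15.1875; 171.0000 -162.0000]
K = S⁻¹·BᵀPA = [-0.8732 1.0340; 0.8534 -0.8330]
A−BK = [0.4398 -0.5011; -1.3970 1.6149]
AᵀP(A−BK) = [6.0530 -6.6351; -6.6351 7.3245]
P' = Q + AᵀP(A−BK) = [10.5530 -8.8851; -8.8851 9.5745]
tr(P') = 20.1274

20.1274


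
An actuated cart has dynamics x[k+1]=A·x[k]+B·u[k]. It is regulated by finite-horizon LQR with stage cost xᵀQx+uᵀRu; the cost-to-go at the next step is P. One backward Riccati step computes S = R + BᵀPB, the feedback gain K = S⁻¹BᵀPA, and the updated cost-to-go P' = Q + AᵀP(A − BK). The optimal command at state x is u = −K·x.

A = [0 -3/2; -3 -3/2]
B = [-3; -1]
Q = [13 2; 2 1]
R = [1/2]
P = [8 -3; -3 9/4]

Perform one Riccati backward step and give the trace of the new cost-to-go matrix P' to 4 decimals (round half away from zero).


28.5358

BᵀP = [-21.0000 6.7500]
S = R + BᵀPB = [1/2] + [56.2500] = [56.7500]
BᵀPA = [-20.2500 21.3750]
K = S⁻¹·BᵀPA = [-0.3568 0.3767]
A−BK = [-1.0705 -0.3700; -3.3568 -1.1233]
AᵀP(A−BK) = [13.0242 4.2522; 4.2522 1.5116]
P' = Q + AᵀP(A−BK) = [26.0242 6.2522; 6.2522 2.5116]
tr(P') = 28.5358


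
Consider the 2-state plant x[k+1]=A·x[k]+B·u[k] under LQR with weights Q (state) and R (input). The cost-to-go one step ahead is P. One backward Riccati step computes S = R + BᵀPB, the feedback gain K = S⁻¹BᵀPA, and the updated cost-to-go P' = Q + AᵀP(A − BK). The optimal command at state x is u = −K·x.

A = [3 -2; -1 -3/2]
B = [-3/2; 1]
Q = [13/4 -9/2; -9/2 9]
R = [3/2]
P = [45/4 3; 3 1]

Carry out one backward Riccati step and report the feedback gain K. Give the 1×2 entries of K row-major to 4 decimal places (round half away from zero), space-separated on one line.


BᵀP = [-13.8750 -3.5000]
S = R + BᵀPB = [3/2] + [17.3125] = [18.8125]
BᵀPA = [-38.1250 33.0000]
K = S⁻¹·BᵀPA = [-2.0266 1.7542]
A−BK = [-0.0399 0.6312; 1.0266 -3.2542]
AᵀP(A−BK) = [6.9867 -6.6229; -6.6229 7.3630]
P' = Q + AᵀP(A−BK) = [10.2367 -11.1229; -11.1229 16.3630]
tr(P') = 26.5997

-2.0266 1.7542


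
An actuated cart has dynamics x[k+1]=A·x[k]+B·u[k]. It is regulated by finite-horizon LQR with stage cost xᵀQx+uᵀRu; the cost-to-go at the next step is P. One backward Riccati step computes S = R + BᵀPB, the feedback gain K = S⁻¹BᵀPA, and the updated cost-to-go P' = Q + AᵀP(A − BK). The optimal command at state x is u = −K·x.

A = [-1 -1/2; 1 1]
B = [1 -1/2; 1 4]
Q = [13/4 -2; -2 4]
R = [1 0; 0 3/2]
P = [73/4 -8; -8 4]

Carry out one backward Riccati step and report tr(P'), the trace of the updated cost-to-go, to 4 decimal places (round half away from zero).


BᵀP = [10.2500 -4.0000; -41.1250 20.0000]
S = R + BᵀPB = [1 0; 0 3/2] + [6.2500 -21.1250; -21.1250 100.5625] = [7.2500 -21.1250; -21.1250 102.0625]
BᵀPA = [-14.2500 -9.1250; 61.1250 40.5625]
K = S⁻¹·BᵀPA = [-0.5554 -0.2535; 0.4839 0.3450]
A−BK = [-0.2026 -0.0741; -0.3803 -0.1264]
AᵀP(A−BK) = [0.7546 0.4271; 0.4271 0.2570]
P' = Q + AᵀP(A−BK) = [4.0046 -1.5729; -1.5729 4.2570]
tr(P') = 8.2616

8.2616


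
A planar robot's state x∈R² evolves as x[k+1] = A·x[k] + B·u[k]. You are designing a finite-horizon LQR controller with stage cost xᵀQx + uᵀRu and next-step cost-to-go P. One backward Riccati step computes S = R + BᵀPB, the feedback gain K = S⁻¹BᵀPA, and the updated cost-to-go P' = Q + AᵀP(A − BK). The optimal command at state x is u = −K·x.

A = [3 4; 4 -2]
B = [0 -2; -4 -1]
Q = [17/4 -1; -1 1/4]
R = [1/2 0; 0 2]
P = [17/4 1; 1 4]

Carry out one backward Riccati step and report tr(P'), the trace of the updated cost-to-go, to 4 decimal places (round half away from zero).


BᵀP = [-4.0000 -16.0000; -9.5000 -6.0000]
S = R + BᵀPB = [1/2 0; 0 2] + [64.0000 24.0000; 24.0000 25.0000] = [64.5000 24.0000; 24.0000 27.0000]
BᵀPA = [-76.0000 16.0000; -52.5000 -26.0000]
K = S⁻¹·BᵀPA = [-0.6795 0.9060; -1.3404 -1.7683]
A−BK = [0.3192 0.4633; -0.0586 -0.1441]
AᵀP(A−BK) = [4.2336 5.0219; 5.0219 7.5264]
P' = Q + AᵀP(A−BK) = [8.4836 4.0219; 4.0219 7.7764]
tr(P') = 16.2600

16.2600


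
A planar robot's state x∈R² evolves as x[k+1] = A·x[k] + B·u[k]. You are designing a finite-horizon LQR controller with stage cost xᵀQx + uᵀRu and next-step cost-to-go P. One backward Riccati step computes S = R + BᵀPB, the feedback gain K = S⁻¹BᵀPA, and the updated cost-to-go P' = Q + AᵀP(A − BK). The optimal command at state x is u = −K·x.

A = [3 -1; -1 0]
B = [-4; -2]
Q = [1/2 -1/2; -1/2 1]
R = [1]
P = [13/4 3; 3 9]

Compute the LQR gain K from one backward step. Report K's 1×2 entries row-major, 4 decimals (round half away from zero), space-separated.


-0.1971 0.1387

BᵀP = [-19.0000 -30.0000]
S = R + BᵀPB = [1] + [136.0000] = [137.0000]
BᵀPA = [-27.0000 19.0000]
K = S⁻¹·BᵀPA = [-0.1971 0.1387]
A−BK = [2.2117 -0.4453; -1.3942 0.2774]
AᵀP(A−BK) = [14.9288 -3.0055; -3.0055 0.6150]
P' = Q + AᵀP(A−BK) = [15.4288 -3.5055; -3.5055 1.6150]
tr(P') = 17.0438


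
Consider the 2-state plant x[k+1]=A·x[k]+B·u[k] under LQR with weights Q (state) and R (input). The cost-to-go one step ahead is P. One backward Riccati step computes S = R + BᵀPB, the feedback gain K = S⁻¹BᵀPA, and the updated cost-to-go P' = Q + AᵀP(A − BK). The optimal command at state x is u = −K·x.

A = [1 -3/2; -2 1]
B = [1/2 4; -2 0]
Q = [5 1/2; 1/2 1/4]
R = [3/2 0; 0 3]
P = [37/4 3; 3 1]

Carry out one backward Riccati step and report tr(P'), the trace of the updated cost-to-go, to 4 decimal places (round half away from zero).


5.6555

BᵀP = [-1.3750 -0.5000; 37.0000 12.0000]
S = R + BᵀPB = [3/2 0; 0 3] + [0.3125 -5.5000; -5.5000 148.0000] = [1.8125 -5.5000; -5.5000 151.0000]
BᵀPA = [-0.3750 1.5625; 13.0000 -43.5000]
K = S⁻¹·BᵀPA = [0.0611 -0.0136; 0.0883 -0.2886]
A−BK = [0.6162 -0.3389; -1.8778 0.9728]
AᵀP(A−BK) = [0.1248 -0.1286; -0.1286 0.2807]
P' = Q + AᵀP(A−BK) = [5.1248 0.3714; 0.3714 0.5307]
tr(P') = 5.6555


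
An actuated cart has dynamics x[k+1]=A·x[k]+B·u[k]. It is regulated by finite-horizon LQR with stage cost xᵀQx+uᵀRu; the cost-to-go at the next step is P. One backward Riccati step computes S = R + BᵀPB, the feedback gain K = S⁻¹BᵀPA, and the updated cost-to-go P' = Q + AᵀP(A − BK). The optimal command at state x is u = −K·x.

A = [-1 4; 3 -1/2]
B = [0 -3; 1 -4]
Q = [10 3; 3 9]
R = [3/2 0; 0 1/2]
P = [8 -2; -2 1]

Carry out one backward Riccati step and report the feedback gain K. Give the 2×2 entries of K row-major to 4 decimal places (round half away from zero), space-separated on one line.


1.6298 -2.2031 0.4627 -1.4961

BᵀP = [-2.0000 1.0000; -16.0000 2.0000]
S = R + BᵀPB = [3/2 0; 0 1/2] + [1.0000 2.0000; 2.0000 40.0000] = [2.5000 2.0000; 2.0000 40.5000]
BᵀPA = [5.0000 -8.5000; 22.0000 -65.0000]
K = S⁻¹·BᵀPA = [1.6298 -2.2031; 0.4627 -1.4961]
A−BK = [0.3882 -0.4884; 3.2211 -4.2815]
AᵀP(A−BK) = [10.6710 -14.5694; -14.5694 20.2744]
P' = Q + AᵀP(A−BK) = [20.6710 -11.5694; -11.5694 29.2744]
tr(P') = 49.9454


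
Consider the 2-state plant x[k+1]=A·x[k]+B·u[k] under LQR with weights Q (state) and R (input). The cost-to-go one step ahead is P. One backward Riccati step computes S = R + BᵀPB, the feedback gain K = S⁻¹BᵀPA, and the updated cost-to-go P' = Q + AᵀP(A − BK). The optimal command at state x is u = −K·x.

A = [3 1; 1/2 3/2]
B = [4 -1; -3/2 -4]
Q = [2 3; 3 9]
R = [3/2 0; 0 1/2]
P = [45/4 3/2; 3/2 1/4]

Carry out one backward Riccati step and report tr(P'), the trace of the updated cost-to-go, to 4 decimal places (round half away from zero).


11.8001

BᵀP = [42.7500 5.6250; -17.2500 -2.5000]
S = R + BᵀPB = [3/2 0; 0 1/2] + [162.5625 -65.2500; -65.2500 27.2500] = [164.0625 -65.2500; -65.2500 27.7500]
BᵀPA = [131.0625 51.1875; -53.0000 -21.0000]
K = S⁻¹·BᵀPA = [0.6055 0.1701; -0.4861 -0.3568]
A−BK = [0.0918 -0.0372; -0.5361 0.3278]
AᵀP(A−BK) = [0.6872 0.2339; 0.2339 0.1129]
P' = Q + AᵀP(A−BK) = [2.6872 3.2339; 3.2339 9.1129]
tr(P') = 11.8001


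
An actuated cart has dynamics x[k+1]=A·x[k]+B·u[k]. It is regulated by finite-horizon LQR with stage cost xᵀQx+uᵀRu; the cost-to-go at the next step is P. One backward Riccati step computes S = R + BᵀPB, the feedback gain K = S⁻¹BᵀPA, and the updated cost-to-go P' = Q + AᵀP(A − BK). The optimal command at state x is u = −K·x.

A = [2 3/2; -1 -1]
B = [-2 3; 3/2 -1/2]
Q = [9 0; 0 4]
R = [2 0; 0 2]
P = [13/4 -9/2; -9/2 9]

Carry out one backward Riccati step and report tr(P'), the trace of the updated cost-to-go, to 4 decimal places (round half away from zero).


BᵀP = [-13.2500 22.5000; 12.0000 -18.0000]
S = R + BᵀPB = [2 0; 0 2] + [60.2500 -51.0000; -51.0000 45.0000] = [62.2500 -51.0000; -51.0000 47.0000]
BᵀPA = [-49.0000 -42.3750; 42.0000 36.0000]
K = S⁻¹·BᵀPA = [-0.4958 -0.4792; 0.3557 0.2460]
A−BK = [-0.0585 -0.1963; -0.0785 -0.1582]
AᵀP(A−BK) = [0.7698 0.6882; 0.6882 0.6513]
P' = Q + AᵀP(A−BK) = [9.7698 0.6882; 0.6882 4.6513]
tr(P') = 14.4211

14.4211


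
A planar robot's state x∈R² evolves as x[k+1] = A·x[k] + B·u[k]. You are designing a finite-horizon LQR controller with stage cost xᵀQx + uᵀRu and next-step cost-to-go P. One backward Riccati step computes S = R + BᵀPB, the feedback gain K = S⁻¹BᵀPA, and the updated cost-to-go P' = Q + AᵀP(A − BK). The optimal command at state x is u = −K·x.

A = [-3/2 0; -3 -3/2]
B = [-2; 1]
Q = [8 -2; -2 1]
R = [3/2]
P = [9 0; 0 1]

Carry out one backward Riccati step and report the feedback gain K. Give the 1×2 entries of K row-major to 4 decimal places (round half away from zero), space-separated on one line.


0.6234 -0.0390

BᵀP = [-18.0000 1.0000]
S = R + BᵀPB = [3/2] + [37.0000] = [38.5000]
BᵀPA = [24.0000 -1.5000]
K = S⁻¹·BᵀPA = [0.6234 -0.0390]
A−BK = [-0.2532 -0.0779; -3.6234 -1.4610]
AᵀP(A−BK) = [14.2890 5.4351; 5.4351 2.1916]
P' = Q + AᵀP(A−BK) = [22.2890 3.4351; 3.4351 3.1916]
tr(P') = 25.4805


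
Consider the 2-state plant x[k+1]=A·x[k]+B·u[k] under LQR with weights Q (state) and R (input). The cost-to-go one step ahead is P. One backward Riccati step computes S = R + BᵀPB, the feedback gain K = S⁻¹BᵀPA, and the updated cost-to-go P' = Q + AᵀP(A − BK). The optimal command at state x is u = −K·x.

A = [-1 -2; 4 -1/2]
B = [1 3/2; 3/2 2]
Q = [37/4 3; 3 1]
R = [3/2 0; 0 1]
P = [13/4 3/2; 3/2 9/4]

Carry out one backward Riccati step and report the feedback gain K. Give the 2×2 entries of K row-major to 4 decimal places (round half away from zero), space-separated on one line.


0.4587 -0.1773 0.4131 -0.6056

BᵀP = [5.5000 4.8750; 7.8750 6.7500]
S = R + BᵀPB = [3/2 0; 0 1] + [12.8125 18.0000; 18.0000 25.3125] = [14.3125 18.0000; 18.0000 26.3125]
BᵀPA = [14.0000 -13.4375; 19.1250 -19.1250]
K = S⁻¹·BᵀPA = [0.4587 -0.1773; 0.4131 -0.6056]
A−BK = [-2.0783 -0.9144; 2.4859 0.9771]
AᵀP(A−BK) = [12.9286 4.8134; 4.8134 2.5988]
P' = Q + AᵀP(A−BK) = [22.1786 7.8134; 7.8134 3.5988]
tr(P') = 25.7775


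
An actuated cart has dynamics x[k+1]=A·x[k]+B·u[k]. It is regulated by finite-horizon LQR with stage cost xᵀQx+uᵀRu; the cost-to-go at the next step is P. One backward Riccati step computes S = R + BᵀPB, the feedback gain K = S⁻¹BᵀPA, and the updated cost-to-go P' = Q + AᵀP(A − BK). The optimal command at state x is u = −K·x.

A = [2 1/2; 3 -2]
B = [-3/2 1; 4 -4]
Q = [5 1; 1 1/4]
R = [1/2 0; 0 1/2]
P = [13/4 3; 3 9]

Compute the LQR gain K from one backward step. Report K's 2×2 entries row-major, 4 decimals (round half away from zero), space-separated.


-1.9504 -0.1482 -2.8150 0.3556

BᵀP = [7.1250 31.5000; -8.7500 -33.0000]
S = R + BᵀPB = [1/2 0; 0 1/2] + [115.3125 -118.8750; -118.8750 123.2500] = [115.8125 -118.8750; -118.8750 123.7500]
BᵀPA = [108.7500 -59.4375; -116.5000 61.6250]
K = S⁻¹·BᵀPA = [-1.9504 -0.1482; -2.8150 0.3556]
A−BK = [1.8894 -0.0779; -0.4583 0.0153]
AᵀP(A−BK) = [14.1607 -0.7038; -0.7038 0.0889]
P' = Q + AᵀP(A−BK) = [19.1607 0.2962; 0.2962 0.3389]
tr(P') = 19.4996


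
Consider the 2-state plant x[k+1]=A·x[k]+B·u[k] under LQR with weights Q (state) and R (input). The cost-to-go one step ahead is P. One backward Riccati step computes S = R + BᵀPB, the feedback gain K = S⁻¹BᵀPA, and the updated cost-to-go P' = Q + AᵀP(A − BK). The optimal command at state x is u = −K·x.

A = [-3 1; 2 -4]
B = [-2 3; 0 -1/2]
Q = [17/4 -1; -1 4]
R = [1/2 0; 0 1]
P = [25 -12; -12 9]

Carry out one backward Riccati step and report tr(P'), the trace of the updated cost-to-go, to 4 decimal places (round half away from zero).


BᵀP = [-50.0000 24.0000; 81.0000 -40.5000]
S = R + BᵀPB = [1/2 0; 0 1] + [100.0000 -162.0000; -162.0000 263.2500] = [100.5000 -162.0000; -162.0000 264.2500]
BᵀPA = [198.0000 -146.0000; -324.0000 243.0000]
K = S⁻¹·BᵀPA = [-0.5317 2.5086; -1.5521 2.4575]
A−BK = [0.5928 -1.3553; 1.2240 -2.7713]
AᵀP(A−BK) = [7.4048 -15.4743; -15.4743 34.0842]
P' = Q + AᵀP(A−BK) = [11.6548 -16.4743; -16.4743 38.0842]
tr(P') = 49.7390

49.7390


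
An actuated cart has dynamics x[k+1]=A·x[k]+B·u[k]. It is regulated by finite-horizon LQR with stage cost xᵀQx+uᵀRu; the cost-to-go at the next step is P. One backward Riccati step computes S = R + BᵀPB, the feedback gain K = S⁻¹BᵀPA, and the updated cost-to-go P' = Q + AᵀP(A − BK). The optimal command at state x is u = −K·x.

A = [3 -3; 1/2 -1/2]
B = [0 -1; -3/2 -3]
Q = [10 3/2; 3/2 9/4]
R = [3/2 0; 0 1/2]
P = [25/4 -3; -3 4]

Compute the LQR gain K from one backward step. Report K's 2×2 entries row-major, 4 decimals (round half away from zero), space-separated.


BᵀP = [4.5000 -6.0000; 2.7500 -9.0000]
S = R + BᵀPB = [3/2 0; 0 1/2] + [9.0000 13.5000; 13.5000 24.2500] = [10.5000 13.5000; 13.5000 24.7500]
BᵀPA = [10.5000 -10.5000; 3.7500 -3.7500]
K = S⁻¹·BᵀPA = [2.6957 -2.6957; -1.3188 1.3188]
A−BK = [1.6812 -1.6812; 0.5870 -0.5870]
AᵀP(A−BK) = [24.8913 -24.8913; -24.8913 24.8913]
P' = Q + AᵀP(A−BK) = [34.8913 -23.3913; -23.3913 27.1413]
tr(P') = 62.0326

2.6957 -2.6957 -1.3188 1.3188


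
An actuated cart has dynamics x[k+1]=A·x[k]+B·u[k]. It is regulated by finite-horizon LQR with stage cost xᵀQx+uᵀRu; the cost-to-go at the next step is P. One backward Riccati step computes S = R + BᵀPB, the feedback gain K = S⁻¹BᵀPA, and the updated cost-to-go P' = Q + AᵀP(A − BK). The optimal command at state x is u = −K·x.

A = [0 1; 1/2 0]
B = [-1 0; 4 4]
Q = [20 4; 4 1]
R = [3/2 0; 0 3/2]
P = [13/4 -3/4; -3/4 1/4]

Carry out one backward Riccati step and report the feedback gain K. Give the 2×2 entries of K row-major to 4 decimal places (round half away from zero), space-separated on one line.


BᵀP = [-6.2500 1.7500; -3.0000 1.0000]
S = R + BᵀPB = [3/2 0; 0 3/2] + [13.2500 7.0000; 7.0000 4.0000] = [14.7500 7.0000; 7.0000 5.5000]
BᵀPA = [0.8750 -6.2500; 0.5000 -3.0000]
K = S⁻¹·BᵀPA = [0.0409 -0.4163; 0.0389 -0.0156]
A−BK = [0.0409 0.5837; 0.1809 1.7276]
AᵀP(A−BK) = [0.0073 -0.0029; -0.0029 0.6012]
P' = Q + AᵀP(A−BK) = [20.0073 3.9971; 3.9971 1.6012]
tr(P') = 21.6085

0.0409 -0.4163 0.0389 -0.0156
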